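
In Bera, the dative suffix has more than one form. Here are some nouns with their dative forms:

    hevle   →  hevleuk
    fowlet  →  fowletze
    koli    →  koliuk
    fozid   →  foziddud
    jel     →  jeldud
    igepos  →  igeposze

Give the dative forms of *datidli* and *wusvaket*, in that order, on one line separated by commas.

Looking at the final sound of each stem: -ze when the stem ends in a voiceless consonant (*fowlet*, *igepos*); -dud when the stem ends in a voiced consonant (*fozid*, *jel*); -uk when the stem ends in a vowel (*hevle*, *koli*).
*datidli*: final sound = /i/, a vowel → -uk → *datidliuk*.
Since the final sound of *wusvaket* is /t/ (a voiceless consonant), it takes -ze, giving *wusvaketze*.

datidliuk, wusvaketze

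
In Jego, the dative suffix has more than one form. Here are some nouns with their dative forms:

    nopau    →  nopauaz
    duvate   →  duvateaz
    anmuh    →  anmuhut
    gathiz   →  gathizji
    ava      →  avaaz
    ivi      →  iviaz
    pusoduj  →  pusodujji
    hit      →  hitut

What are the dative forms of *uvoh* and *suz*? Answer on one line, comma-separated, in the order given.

The pattern is voicing of the final sound: -ut when the stem ends in a voiceless consonant (*anmuh*, *hit*); -ji when the stem ends in a voiced consonant (*gathiz*, *pusoduj*); -az when the stem ends in a vowel (*nopau*, *duvate*, *ava*, *ivi*).
The final sound of *uvoh* is /h/, which is a voiceless consonant, so the suffix is -ut, giving *uvohut*.
Since the final sound of *suz* is /z/ (a voiced consonant), it takes -ji, giving *suzji*.

uvohut, suzji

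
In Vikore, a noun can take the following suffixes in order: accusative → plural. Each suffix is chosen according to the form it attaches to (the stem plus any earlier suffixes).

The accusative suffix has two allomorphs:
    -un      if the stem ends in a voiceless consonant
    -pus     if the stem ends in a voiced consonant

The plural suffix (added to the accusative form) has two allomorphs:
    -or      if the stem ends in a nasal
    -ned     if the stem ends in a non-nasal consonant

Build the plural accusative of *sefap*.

sefapunor

*sefap*: final consonant = /p/, voiceless → -un → *sefapun*.
Since the final consonant of the accusative form *sefapun* is /n/ (a nasal), it takes -or, giving *sefapunor*.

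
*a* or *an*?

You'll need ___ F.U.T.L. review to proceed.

an

The indefinite article is chosen by the initial *sound* of the following word, not its spelling.
The initialism *F.U.T.L.* is read letter by letter; the first letter, F, is pronounced /ɛf/, which begins with a vowel sound.
So the article is *an*: You'll need an F.U.T.L. review to proceed.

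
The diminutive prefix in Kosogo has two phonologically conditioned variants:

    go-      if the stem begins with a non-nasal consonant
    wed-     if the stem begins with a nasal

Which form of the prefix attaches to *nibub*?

*nibub* — first consonant /n/ (a nasal) → wed-.

wed-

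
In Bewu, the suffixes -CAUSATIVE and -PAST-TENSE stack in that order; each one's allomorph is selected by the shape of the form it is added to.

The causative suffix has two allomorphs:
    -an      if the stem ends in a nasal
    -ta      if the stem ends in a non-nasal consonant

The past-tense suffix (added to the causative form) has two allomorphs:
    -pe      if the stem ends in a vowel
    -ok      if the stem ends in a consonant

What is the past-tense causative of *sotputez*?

The final consonant of *sotputez* is /z/, which is non-nasal, so the causative suffix is -ta, giving *sotputezta*.
The causative form *sotputezta* — final sound /a/ (a vowel) → -pe → *sotputeztape*.

sotputeztape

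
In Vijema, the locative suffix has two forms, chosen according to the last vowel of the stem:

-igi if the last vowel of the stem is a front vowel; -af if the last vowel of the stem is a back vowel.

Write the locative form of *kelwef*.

*kelwef* — last vowel /e/ (a front vowel) → -igi → *kelwefigi*.

kelwefigi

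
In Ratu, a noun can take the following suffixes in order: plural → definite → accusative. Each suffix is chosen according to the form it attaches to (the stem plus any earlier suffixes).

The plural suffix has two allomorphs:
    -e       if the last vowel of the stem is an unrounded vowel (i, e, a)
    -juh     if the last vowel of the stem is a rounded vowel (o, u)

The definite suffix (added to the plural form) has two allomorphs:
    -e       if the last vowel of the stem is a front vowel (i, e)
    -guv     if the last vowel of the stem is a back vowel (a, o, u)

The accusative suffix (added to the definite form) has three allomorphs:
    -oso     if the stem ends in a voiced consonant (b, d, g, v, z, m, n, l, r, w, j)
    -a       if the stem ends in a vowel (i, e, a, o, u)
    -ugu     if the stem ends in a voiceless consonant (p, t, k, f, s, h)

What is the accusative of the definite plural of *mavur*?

The last vowel of *mavur* is /u/, which is a rounded vowel, so the plural suffix is -juh, giving *mavurjuh*.
The plural form *mavurjuh* — last vowel /u/ (a back vowel) → -guv → *mavurjuhguv*.
The definite form *mavurjuhguv* — final sound /v/ (a voiced consonant) → -oso → *mavurjuhguvoso*.

mavurjuhguvoso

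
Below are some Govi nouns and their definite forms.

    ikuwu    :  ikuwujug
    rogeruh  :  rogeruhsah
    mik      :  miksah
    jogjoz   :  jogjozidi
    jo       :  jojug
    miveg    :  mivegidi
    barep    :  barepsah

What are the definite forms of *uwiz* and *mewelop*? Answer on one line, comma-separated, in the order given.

The pattern is voicing of the final sound: -sah when the stem ends in a voiceless consonant (*rogeruh*, *mik*, *barep*); -idi when the stem ends in a voiced consonant (*jogjoz*, *miveg*); -jug when the stem ends in a vowel (*ikuwu*, *jo*).
*uwiz* — final sound /z/ (a voiced consonant) → -idi → *uwizidi*.
The final sound of *mewelop* is /p/, which is a voiceless consonant, so the suffix is -sah, giving *mewelopsah*.

uwizidi, mewelopsah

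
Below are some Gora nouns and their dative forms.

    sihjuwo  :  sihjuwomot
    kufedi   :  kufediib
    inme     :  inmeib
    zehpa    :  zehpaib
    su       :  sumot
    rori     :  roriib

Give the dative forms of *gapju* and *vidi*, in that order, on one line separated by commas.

gapjumot, vidiib

The pattern is rounding harmony: -mot when the last vowel of the stem is a rounded vowel (*sihjuwo*, *su*); -ib when the last vowel of the stem is an unrounded vowel (*kufedi*, *inme*, *zehpa*, *rori*).
*gapju*: last vowel = /u/, a rounded vowel → -mot → *gapjumot*.
Since the last vowel of *vidi* is /i/ (an unrounded vowel), it takes -ib, giving *vidiib*.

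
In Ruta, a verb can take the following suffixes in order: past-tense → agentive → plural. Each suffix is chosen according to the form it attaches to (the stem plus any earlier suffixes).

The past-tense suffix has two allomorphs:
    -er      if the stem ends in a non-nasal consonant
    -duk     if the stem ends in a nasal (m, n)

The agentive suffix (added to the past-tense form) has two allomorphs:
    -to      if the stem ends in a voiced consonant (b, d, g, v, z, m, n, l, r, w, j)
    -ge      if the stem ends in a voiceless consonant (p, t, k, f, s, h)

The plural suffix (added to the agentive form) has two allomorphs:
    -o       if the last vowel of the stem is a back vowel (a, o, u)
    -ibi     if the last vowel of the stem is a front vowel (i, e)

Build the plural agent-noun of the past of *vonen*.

vonendukgeibi

The final consonant of *vonen* is /n/, which is a nasal, so the past-tense suffix is -duk, giving *vonenduk*.
The past-tense form *vonenduk* — final consonant /k/ (voiceless) → -ge → *vonendukge*.
The last vowel of the agentive form *vonendukge* is /e/, which is a front vowel, so the plural suffix is -ibi, giving *vonendukgeibi*.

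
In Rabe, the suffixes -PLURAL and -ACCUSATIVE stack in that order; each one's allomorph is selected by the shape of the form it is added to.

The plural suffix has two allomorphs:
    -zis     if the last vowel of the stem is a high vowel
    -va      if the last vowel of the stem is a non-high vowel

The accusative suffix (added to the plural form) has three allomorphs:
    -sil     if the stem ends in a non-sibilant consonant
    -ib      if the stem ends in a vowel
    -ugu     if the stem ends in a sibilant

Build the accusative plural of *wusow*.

wusowvaib

*wusow* — last vowel /o/ (a non-high vowel) → -va → *wusowva*.
The plural form *wusowva*: final sound = /a/, a vowel → -ib → *wusowvaib*.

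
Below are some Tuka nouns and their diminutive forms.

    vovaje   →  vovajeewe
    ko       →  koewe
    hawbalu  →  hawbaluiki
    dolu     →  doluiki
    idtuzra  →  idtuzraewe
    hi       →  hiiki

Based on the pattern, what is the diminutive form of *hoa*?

hoaewe

The suffix is conditioned by the last vowel: -iki when the last vowel of the stem is a high vowel (*hawbalu*, *dolu*, *hi*); -ewe when the last vowel of the stem is a non-high vowel (*vovaje*, *ko*, *idtuzra*).
*hoa* — last vowel /a/ (a non-high vowel) → -ewe → *hoaewe*.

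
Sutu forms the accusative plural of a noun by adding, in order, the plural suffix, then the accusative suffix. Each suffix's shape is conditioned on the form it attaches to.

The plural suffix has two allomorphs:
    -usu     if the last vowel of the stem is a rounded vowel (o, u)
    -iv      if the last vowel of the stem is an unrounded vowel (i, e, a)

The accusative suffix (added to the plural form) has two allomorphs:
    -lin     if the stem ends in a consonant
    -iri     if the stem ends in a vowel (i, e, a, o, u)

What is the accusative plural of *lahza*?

*lahza*: last vowel = /a/, an unrounded vowel → -iv → *lahzaiv*.
The plural form *lahzaiv* — final sound /v/ (a consonant) → -lin → *lahzaivlin*.

lahzaivlin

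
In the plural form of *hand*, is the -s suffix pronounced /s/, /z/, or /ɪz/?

The stem *hand* ends in a voiced non-sibilant sound.
The plural suffix surfaces as /ɪz/ after sibilants, /s/ after other voiceless consonants, and /z/ after other voiced sounds.
So the plural -s on *hand* is pronounced /z/.

/z/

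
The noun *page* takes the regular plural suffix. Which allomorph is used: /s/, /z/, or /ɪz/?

/ɪz/

The stem *page* ends in a sibilant (/s, z, ʃ, ʒ, tʃ, dʒ/).
The plural suffix surfaces as /ɪz/ after sibilants, /s/ after other voiceless consonants, and /z/ after other voiced sounds.
So the plural -s on *page* is pronounced /ɪz/.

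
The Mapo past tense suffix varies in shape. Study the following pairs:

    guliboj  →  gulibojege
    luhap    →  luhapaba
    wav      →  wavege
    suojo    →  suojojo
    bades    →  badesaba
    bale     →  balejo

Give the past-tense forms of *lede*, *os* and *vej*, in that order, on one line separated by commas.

ledejo, osaba, vejege

The pattern is voicing of the final sound: -aba when the stem ends in a voiceless consonant (*luhap*, *bades*); -ege when the stem ends in a voiced consonant (*guliboj*, *wav*); -jo when the stem ends in a vowel (*suojo*, *bale*).
*lede* — final sound /e/ (a vowel) → -jo → *ledejo*.
*os*: final sound = /s/, a voiceless consonant → -aba → *osaba*.
*vej* — final sound /j/ (a voiced consonant) → -ege → *vejege*.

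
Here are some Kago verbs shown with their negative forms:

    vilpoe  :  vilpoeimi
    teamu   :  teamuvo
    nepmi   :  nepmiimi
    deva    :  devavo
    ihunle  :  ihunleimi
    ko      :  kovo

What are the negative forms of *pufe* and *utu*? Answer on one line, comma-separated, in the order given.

pufeimi, utuvo

The alternation tracks the last vowel of the stem — -imi when the last vowel of the stem is a front vowel (*vilpoe*, *nepmi*, *ihunle*); -vo when the last vowel of the stem is a back vowel (*teamu*, *deva*, *ko*).
*pufe* — last vowel /e/ (a front vowel) → -imi → *pufeimi*.
The last vowel of *utu* is /u/, which is a back vowel, so the suffix is -vo, giving *utuvo*.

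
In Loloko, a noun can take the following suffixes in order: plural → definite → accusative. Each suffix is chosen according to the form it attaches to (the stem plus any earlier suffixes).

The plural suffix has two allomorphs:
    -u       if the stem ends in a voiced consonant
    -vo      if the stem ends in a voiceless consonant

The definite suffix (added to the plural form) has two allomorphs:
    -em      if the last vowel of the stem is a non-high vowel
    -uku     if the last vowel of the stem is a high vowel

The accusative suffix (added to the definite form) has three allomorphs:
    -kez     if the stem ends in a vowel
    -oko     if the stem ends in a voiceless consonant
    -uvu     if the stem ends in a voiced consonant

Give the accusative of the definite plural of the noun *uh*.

*uh*: final consonant = /h/, voiceless → -vo → *uhvo*.
The last vowel of the plural form *uhvo* is /o/, which is a non-high vowel, so the definite suffix is -em, giving *uhvoem*.
Since the final sound of the definite form *uhvoem* is /m/ (a voiced consonant), it takes -uvu, giving *uhvoemuvu*.

uhvoemuvu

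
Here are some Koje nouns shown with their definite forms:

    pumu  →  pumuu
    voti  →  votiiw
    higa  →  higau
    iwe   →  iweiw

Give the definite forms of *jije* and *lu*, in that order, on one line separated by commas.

The suffix is conditioned by the last vowel: -iw when the last vowel of the stem is a front vowel (*voti*, *iwe*); -u when the last vowel of the stem is a back vowel (*pumu*, *higa*).
Since the last vowel of *jije* is /e/ (a front vowel), it takes -iw, giving *jijeiw*.
The last vowel of *lu* is /u/, which is a back vowel, so the suffix is -u, giving *luu*.

jijeiw, luu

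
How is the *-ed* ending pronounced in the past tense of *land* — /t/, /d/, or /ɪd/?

/ɪd/

The stem *land* ends in /t/ or /d/.
The -ed suffix is realized as /ɪd/ after /t, d/; as /t/ after other voiceless consonants; and as /d/ after other voiced sounds.
So -ed on *land* is pronounced /ɪd/.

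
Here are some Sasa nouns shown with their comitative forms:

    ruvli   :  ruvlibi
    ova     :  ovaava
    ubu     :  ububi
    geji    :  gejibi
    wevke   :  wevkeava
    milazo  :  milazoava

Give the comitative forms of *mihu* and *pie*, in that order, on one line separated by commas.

mihubi, pieava

Looking at the last vowel of each stem: -bi when the last vowel of the stem is a high vowel (*ruvli*, *ubu*, *geji*); -ava when the last vowel of the stem is a non-high vowel (*ova*, *wevke*, *milazo*).
*mihu* — last vowel /u/ (a high vowel) → -bi → *mihubi*.
Since the last vowel of *pie* is /e/ (a non-high vowel), it takes -ava, giving *pieava*.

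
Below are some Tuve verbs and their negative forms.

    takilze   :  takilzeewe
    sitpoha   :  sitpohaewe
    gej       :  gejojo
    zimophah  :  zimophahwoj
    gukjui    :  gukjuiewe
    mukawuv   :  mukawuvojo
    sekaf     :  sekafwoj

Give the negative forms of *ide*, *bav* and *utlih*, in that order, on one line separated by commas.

ideewe, bavojo, utlihwoj

Looking at the final sound of each stem: -woj when the stem ends in a voiceless consonant (*zimophah*, *sekaf*); -ojo when the stem ends in a voiced consonant (*gej*, *mukawuv*); -ewe when the stem ends in a vowel (*takilze*, *sitpoha*, *gukjui*).
The final sound of *ide* is /e/, which is a vowel, so the suffix is -ewe, giving *ideewe*.
*bav*: final sound = /v/, a voiced consonant → -ojo → *bavojo*.
*utlih* — final sound /h/ (a voiceless consonant) → -woj → *utlihwoj*.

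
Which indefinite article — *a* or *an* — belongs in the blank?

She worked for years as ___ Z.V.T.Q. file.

a

The indefinite article is chosen by the initial *sound* of the following word, not its spelling.
The initialism *Z.V.T.Q.* is read letter by letter; the first letter, Z, is pronounced /ziː/, which begins with a consonant sound.
So the article is *a*: She worked for years as a Z.V.T.Q. file.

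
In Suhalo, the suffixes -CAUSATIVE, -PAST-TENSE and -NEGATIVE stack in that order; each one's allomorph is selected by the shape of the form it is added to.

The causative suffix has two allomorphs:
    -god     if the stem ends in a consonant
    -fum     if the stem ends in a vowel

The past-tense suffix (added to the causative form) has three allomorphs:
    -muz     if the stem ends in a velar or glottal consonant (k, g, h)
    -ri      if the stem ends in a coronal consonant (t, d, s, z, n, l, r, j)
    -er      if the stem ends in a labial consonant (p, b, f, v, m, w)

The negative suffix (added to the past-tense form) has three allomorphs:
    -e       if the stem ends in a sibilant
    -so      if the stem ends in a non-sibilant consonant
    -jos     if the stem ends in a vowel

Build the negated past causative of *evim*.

evimgodrijos

*evim*: final sound = /m/, a consonant → -god → *evimgod*.
Since the final consonant of the causative form *evimgod* is /d/ (coronal), it takes -ri, giving *evimgodri*.
Since the final sound of the past-tense form *evimgodri* is /i/ (a vowel), it takes -jos, giving *evimgodrijos*.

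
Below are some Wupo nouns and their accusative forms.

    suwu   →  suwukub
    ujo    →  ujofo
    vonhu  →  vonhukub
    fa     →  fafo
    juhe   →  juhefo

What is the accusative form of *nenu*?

nenukub

The pattern is height harmony: -kub when the last vowel of the stem is a high vowel (*suwu*, *vonhu*); -fo when the last vowel of the stem is a non-high vowel (*ujo*, *fa*, *juhe*).
*nenu* — last vowel /u/ (a high vowel) → -kub → *nenukub*.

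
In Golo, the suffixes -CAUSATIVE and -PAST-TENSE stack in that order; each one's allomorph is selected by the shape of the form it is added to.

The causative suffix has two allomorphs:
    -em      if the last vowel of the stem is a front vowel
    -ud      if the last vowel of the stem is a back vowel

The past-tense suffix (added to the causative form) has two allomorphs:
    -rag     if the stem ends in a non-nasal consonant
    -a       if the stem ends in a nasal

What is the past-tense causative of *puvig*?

puvigema

The last vowel of *puvig* is /i/, which is a front vowel, so the causative suffix is -em, giving *puvigem*.
The causative form *puvigem* — final consonant /m/ (a nasal) → -a → *puvigema*.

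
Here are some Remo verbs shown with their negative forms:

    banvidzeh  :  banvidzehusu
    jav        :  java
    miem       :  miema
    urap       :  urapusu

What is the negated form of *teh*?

The alternation tracks the final consonant of the stem — -usu when the stem ends in a voiceless consonant (*banvidzeh*, *urap*); -a when the stem ends in a voiced consonant (*jav*, *miem*).
*teh*: final consonant = /h/, voiceless → -usu → *tehusu*.

tehusu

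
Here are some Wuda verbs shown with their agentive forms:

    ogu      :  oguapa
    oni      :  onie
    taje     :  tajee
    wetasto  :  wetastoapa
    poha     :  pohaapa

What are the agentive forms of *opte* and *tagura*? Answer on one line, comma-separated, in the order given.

The suffix is conditioned by the last vowel: -e when the last vowel of the stem is a front vowel (*oni*, *taje*); -apa when the last vowel of the stem is a back vowel (*ogu*, *wetasto*, *poha*).
*opte*: last vowel = /e/, a front vowel → -e → *optee*.
Since the last vowel of *tagura* is /a/ (a back vowel), it takes -apa, giving *taguraapa*.

optee, taguraapa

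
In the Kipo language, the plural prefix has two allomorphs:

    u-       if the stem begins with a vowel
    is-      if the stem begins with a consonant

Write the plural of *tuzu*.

*tuzu*: first sound = /t/, a consonant → is- → *istuzu*.

istuzu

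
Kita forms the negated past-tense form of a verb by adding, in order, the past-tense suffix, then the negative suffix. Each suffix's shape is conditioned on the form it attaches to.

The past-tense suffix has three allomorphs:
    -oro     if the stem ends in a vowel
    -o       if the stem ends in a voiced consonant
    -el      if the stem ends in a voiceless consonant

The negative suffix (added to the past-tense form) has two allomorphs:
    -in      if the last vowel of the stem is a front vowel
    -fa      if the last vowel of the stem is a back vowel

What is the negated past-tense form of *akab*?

akabofa

*akab*: final sound = /b/, a voiced consonant → -o → *akabo*.
The past-tense form *akabo*: last vowel = /o/, a back vowel → -fa → *akabofa*.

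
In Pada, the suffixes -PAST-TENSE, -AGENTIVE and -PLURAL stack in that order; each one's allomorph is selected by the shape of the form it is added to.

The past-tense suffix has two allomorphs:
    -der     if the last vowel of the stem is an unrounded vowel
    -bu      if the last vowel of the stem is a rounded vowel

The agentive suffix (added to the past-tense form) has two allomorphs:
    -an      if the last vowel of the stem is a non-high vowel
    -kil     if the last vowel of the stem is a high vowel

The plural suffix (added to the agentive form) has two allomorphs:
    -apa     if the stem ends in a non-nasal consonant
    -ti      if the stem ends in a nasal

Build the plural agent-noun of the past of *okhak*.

okhakderanti

*okhak* — last vowel /a/ (an unrounded vowel) → -der → *okhakder*.
The past-tense form *okhakder*: last vowel = /e/, a non-high vowel → -an → *okhakderan*.
The final consonant of the agentive form *okhakderan* is /n/, which is a nasal, so the plural suffix is -ti, giving *okhakderanti*.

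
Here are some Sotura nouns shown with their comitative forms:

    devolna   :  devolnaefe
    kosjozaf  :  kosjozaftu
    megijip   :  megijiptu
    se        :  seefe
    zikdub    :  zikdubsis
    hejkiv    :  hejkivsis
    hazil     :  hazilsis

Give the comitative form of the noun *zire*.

The pattern is voicing of the final sound: -tu when the stem ends in a voiceless consonant (*kosjozaf*, *megijip*); -sis when the stem ends in a voiced consonant (*zikdub*, *hejkiv*, *hazil*); -efe when the stem ends in a vowel (*devolna*, *se*).
The final sound of *zire* is /e/, which is a vowel, so the suffix is -efe, giving *zireefe*.

zireefe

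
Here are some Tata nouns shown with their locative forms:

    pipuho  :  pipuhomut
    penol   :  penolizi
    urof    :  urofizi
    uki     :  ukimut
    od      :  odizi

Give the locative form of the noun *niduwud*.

niduwudizi

The pattern is consonant vs. vowel: -izi when the stem ends in a consonant (*penol*, *urof*, *od*); -mut when the stem ends in a vowel (*pipuho*, *uki*).
*niduwud*: final sound = /d/, a consonant → -izi → *niduwudizi*.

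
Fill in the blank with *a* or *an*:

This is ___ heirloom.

The indefinite article is chosen by the initial *sound* of the following word, not its spelling.
*heirloom* begins with the sound /ɛ/ (silent h) — a vowel sound.
So the article is *an*: This is an heirloom.

an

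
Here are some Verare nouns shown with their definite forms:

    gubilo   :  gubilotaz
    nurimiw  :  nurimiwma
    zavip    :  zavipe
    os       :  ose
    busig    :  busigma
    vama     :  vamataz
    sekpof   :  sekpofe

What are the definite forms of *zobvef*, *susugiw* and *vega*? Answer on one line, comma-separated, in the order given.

The alternation tracks the final sound of the stem — -e when the stem ends in a voiceless consonant (*zavip*, *os*, *sekpof*); -ma when the stem ends in a voiced consonant (*nurimiw*, *busig*); -taz when the stem ends in a vowel (*gubilo*, *vama*).
The final sound of *zobvef* is /f/, which is a voiceless consonant, so the suffix is -e, giving *zobvefe*.
Since the final sound of *susugiw* is /w/ (a voiced consonant), it takes -ma, giving *susugiwma*.
The final sound of *vega* is /a/, which is a vowel, so the suffix is -taz, giving *vegataz*.

zobvefe, susugiwma, vegataz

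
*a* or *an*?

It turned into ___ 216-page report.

a

The indefinite article is chosen by the initial *sound* of the following word, not its spelling.
The number *216* is spoken "two hundred …", beginning with /tuː/ — a consonant sound.
So the article is *a*: It turned into a 216-page report.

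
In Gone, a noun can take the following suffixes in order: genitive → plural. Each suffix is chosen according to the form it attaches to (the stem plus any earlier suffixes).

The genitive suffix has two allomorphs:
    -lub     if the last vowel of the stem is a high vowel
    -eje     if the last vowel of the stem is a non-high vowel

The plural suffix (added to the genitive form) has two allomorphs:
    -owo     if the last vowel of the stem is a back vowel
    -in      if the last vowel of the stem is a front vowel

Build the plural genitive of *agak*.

agakejein

*agak*: last vowel = /a/, a non-high vowel → -eje → *agakeje*.
The last vowel of the genitive form *agakeje* is /e/, which is a front vowel, so the plural suffix is -in, giving *agakejein*.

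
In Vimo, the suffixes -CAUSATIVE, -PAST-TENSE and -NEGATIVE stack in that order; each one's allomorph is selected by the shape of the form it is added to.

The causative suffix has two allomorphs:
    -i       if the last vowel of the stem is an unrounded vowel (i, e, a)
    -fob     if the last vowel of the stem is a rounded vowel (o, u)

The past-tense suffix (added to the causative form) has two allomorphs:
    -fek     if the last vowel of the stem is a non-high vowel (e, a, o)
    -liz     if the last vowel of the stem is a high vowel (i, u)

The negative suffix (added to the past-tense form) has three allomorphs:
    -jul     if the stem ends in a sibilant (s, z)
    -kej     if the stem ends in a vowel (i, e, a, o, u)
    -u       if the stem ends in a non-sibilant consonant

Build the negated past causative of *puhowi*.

puhowiilizjul

*puhowi* — last vowel /i/ (an unrounded vowel) → -i → *puhowii*.
Since the last vowel of the causative form *puhowii* is /i/ (a high vowel), it takes -liz, giving *puhowiiliz*.
The past-tense form *puhowiiliz* — final sound /z/ (a sibilant) → -jul → *puhowiilizjul*.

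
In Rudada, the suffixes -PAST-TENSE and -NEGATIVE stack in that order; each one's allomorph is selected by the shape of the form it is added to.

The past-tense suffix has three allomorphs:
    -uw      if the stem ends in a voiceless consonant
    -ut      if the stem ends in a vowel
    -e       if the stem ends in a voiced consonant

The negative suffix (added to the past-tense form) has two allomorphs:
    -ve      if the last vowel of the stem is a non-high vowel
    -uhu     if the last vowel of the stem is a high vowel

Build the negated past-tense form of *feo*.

Since the final sound of *feo* is /o/ (a vowel), it takes -ut, giving *feout*.
The past-tense form *feout*: last vowel = /u/, a high vowel → -uhu → *feoutuhu*.

feoutuhu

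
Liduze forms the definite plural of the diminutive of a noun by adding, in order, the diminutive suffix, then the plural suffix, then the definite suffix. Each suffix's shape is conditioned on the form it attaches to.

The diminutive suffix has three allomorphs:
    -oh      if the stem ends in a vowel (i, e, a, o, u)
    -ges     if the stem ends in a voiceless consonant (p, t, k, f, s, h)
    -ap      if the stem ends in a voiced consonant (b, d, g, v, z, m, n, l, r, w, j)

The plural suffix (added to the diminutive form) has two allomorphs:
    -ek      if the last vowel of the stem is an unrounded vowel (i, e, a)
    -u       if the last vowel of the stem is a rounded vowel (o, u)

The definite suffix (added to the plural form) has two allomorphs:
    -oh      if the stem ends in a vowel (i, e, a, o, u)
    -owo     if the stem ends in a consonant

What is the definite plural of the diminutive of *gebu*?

gebuohuoh

The final sound of *gebu* is /u/, which is a vowel, so the diminutive suffix is -oh, giving *gebuoh*.
The diminutive form *gebuoh* — last vowel /o/ (a rounded vowel) → -u → *gebuohu*.
The plural form *gebuohu*: final sound = /u/, a vowel → -oh → *gebuohuoh*.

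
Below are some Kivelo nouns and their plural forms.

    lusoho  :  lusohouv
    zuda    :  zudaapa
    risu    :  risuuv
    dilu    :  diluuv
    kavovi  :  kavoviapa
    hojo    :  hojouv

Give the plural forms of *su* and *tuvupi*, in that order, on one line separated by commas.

suuv, tuvupiapa

Looking at the last vowel of each stem: -uv when the last vowel of the stem is a rounded vowel (*lusoho*, *risu*, *dilu*, *hojo*); -apa when the last vowel of the stem is an unrounded vowel (*zuda*, *kavovi*).
The last vowel of *su* is /u/, which is a rounded vowel, so the suffix is -uv, giving *suuv*.
Since the last vowel of *tuvupi* is /i/ (an unrounded vowel), it takes -apa, giving *tuvupiapa*.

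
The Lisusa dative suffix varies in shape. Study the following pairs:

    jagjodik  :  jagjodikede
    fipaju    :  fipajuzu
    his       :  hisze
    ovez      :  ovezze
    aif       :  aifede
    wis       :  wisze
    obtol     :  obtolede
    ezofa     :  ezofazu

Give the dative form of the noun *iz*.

izze

Looking at the final sound of each stem: -ze when the stem ends in a sibilant (*his*, *ovez*, *wis*); -ede when the stem ends in a non-sibilant consonant (*jagjodik*, *aif*, *obtol*); -zu when the stem ends in a vowel (*fipaju*, *ezofa*).
Since the final sound of *iz* is /z/ (a sibilant), it takes -ze, giving *izze*.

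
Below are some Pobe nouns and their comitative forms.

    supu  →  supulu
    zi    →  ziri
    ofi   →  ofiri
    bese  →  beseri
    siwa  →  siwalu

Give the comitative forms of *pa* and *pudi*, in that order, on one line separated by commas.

palu, pudiri

The pattern is front/back vowel harmony: -ri when the last vowel of the stem is a front vowel (*zi*, *ofi*, *bese*); -lu when the last vowel of the stem is a back vowel (*supu*, *siwa*).
The last vowel of *pa* is /a/, which is a back vowel, so the suffix is -lu, giving *palu*.
*pudi* — last vowel /i/ (a front vowel) → -ri → *pudiri*.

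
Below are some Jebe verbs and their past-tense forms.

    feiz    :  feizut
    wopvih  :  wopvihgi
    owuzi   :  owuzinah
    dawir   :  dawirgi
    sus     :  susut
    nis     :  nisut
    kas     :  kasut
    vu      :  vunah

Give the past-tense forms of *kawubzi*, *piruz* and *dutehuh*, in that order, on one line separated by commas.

kawubzinah, piruzut, dutehuhgi

The alternation tracks the final sound of the stem — -ut when the stem ends in a sibilant (*feiz*, *sus*, *nis*, *kas*); -gi when the stem ends in a non-sibilant consonant (*wopvih*, *dawir*); -nah when the stem ends in a vowel (*owuzi*, *vu*).
*kawubzi* — final sound /i/ (a vowel) → -nah → *kawubzinah*.
*piruz*: final sound = /z/, a sibilant → -ut → *piruzut*.
*dutehuh* — final sound /h/ (a non-sibilant consonant) → -gi → *dutehuhgi*.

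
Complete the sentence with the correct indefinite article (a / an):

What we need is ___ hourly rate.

an

The indefinite article is chosen by the initial *sound* of the following word, not its spelling.
*hourly* begins with the sound /aʊ/ (silent h) — a vowel sound.
So the article is *an*: What we need is an hourly rate.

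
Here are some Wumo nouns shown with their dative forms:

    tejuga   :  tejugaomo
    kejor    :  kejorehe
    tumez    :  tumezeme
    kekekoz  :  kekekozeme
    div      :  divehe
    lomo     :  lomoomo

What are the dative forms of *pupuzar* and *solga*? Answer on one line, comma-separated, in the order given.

The pattern is sibilance of the final sound: -eme when the stem ends in a sibilant (*tumez*, *kekekoz*); -ehe when the stem ends in a non-sibilant consonant (*kejor*, *div*); -omo when the stem ends in a vowel (*tejuga*, *lomo*).
Since the final sound of *pupuzar* is /r/ (a non-sibilant consonant), it takes -ehe, giving *pupuzarehe*.
*solga*: final sound = /a/, a vowel → -omo → *solgaomo*.

pupuzarehe, solgaomo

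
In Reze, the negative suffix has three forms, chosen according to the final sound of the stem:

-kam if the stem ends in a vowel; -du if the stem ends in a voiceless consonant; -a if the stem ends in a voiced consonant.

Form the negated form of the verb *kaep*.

The final sound of *kaep* is /p/, which is a voiceless consonant, so the suffix is -du, giving *kaepdu*.

kaepdu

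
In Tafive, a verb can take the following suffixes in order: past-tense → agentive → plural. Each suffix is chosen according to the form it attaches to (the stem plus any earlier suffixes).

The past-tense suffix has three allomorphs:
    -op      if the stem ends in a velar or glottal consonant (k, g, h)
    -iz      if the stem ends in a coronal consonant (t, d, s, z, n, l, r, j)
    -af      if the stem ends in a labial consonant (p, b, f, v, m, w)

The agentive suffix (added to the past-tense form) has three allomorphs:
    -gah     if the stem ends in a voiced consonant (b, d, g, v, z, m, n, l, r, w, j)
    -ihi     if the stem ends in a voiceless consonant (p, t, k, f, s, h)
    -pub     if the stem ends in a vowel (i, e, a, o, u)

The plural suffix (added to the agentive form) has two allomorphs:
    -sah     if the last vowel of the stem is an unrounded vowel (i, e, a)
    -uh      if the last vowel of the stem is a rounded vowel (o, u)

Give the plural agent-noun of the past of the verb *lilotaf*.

The final consonant of *lilotaf* is /f/, which is labial, so the past-tense suffix is -af, giving *lilotafaf*.
The past-tense form *lilotafaf* — final sound /f/ (a voiceless consonant) → -ihi → *lilotafafihi*.
The agentive form *lilotafafihi* — last vowel /i/ (an unrounded vowel) → -sah → *lilotafafihisah*.

lilotafafihisah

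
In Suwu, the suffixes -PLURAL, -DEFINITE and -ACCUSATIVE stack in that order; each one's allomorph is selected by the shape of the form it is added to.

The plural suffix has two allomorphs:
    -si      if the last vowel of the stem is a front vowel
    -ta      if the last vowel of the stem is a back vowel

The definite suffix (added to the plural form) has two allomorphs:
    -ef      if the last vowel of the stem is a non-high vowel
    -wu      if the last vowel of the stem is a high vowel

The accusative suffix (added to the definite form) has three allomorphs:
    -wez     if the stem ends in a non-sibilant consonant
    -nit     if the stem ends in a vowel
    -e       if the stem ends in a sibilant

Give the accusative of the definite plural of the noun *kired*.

kiredsiwunit

*kired*: last vowel = /e/, a front vowel → -si → *kiredsi*.
Since the last vowel of the plural form *kiredsi* is /i/ (a high vowel), it takes -wu, giving *kiredsiwu*.
The final sound of the definite form *kiredsiwu* is /u/, which is a vowel, so the accusative suffix is -nit, giving *kiredsiwunit*.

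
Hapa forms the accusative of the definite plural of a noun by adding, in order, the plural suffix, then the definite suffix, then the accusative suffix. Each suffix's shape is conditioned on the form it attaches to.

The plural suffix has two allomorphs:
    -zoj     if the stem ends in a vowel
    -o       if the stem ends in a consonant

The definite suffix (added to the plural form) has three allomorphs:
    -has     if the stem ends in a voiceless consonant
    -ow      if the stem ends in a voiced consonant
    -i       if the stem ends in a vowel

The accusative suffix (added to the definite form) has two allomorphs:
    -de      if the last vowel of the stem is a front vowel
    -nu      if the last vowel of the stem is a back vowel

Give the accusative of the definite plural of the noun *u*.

uzojownu

*u* — final sound /u/ (a vowel) → -zoj → *uzoj*.
The plural form *uzoj*: final sound = /j/, a voiced consonant → -ow → *uzojow*.
The definite form *uzojow*: last vowel = /o/, a back vowel → -nu → *uzojownu*.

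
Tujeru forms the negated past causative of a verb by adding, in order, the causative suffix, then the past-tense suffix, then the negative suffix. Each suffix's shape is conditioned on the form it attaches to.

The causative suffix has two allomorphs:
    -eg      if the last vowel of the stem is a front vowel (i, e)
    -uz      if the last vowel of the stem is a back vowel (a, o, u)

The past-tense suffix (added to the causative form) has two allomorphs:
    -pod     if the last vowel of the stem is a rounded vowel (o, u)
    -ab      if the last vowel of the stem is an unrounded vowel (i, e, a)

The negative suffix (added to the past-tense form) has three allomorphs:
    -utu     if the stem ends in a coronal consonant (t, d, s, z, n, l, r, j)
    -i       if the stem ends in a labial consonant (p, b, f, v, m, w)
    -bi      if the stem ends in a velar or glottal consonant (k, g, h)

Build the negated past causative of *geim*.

*geim*: last vowel = /i/, a front vowel → -eg → *geimeg*.
The causative form *geimeg* — last vowel /e/ (an unrounded vowel) → -ab → *geimegab*.
The past-tense form *geimegab* — final consonant /b/ (labial) → -i → *geimegabi*.

geimegabi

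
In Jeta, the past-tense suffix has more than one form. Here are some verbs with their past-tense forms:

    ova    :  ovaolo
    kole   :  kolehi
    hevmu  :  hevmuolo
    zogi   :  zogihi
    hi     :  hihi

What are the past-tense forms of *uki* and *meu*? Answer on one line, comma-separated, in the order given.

Looking at the last vowel of each stem: -hi when the last vowel of the stem is a front vowel (*kole*, *zogi*, *hi*); -olo when the last vowel of the stem is a back vowel (*ova*, *hevmu*).
Since the last vowel of *uki* is /i/ (a front vowel), it takes -hi, giving *ukihi*.
*meu* — last vowel /u/ (a back vowel) → -olo → *meuolo*.

ukihi, meuolo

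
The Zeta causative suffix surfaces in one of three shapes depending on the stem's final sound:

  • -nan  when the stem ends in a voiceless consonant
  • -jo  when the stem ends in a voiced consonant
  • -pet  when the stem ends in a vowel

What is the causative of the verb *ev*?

evjo

Since the final sound of *ev* is /v/ (a voiced consonant), it takes -jo, giving *evjo*.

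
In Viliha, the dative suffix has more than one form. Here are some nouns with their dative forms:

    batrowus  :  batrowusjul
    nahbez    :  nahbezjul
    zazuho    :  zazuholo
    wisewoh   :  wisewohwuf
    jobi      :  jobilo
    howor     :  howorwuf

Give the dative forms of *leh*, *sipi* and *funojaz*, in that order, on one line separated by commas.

The suffix is conditioned by the final sound: -jul when the stem ends in a sibilant (*batrowus*, *nahbez*); -wuf when the stem ends in a non-sibilant consonant (*wisewoh*, *howor*); -lo when the stem ends in a vowel (*zazuho*, *jobi*).
The final sound of *leh* is /h/, which is a non-sibilant consonant, so the suffix is -wuf, giving *lehwuf*.
Since the final sound of *sipi* is /i/ (a vowel), it takes -lo, giving *sipilo*.
Since the final sound of *funojaz* is /z/ (a sibilant), it takes -jul, giving *funojazjul*.

lehwuf, sipilo, funojazjul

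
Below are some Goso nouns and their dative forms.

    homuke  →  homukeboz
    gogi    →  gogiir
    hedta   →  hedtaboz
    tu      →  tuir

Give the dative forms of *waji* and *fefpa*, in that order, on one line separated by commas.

wajiir, fefpaboz

The pattern is height harmony: -ir when the last vowel of the stem is a high vowel (*gogi*, *tu*); -boz when the last vowel of the stem is a non-high vowel (*homuke*, *hedta*).
Since the last vowel of *waji* is /i/ (a high vowel), it takes -ir, giving *wajiir*.
The last vowel of *fefpa* is /a/, which is a non-high vowel, so the suffix is -boz, giving *fefpaboz*.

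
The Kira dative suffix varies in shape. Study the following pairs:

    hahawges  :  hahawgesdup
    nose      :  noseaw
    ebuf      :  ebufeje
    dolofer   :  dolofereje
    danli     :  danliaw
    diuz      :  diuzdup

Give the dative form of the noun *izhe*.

izheaw

Looking at the final sound of each stem: -dup when the stem ends in a sibilant (*hahawges*, *diuz*); -eje when the stem ends in a non-sibilant consonant (*ebuf*, *dolofer*); -aw when the stem ends in a vowel (*nose*, *danli*).
*izhe*: final sound = /e/, a vowel → -aw → *izheaw*.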